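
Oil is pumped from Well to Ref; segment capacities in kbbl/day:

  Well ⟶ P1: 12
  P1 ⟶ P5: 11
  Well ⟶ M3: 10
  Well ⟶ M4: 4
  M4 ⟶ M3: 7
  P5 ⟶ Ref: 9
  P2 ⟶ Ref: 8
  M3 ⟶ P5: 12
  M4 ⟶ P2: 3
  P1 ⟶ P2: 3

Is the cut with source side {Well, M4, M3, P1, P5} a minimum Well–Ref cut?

Given cut capacity: 3 + 3 + 9 = 15.
Augment Well→M4→P2→Ref: bottleneck 3, flow now 3.
Augment Well→M3→P5→Ref: bottleneck 9, flow now 12.
Augment Well→P1→P2→Ref: bottleneck 3, flow now 15.
No augmenting path remains; maximum flow = 15.
Cut capacity 15 equals the max flow, so it is a minimum cut.

Yes — it is a minimum cut (capacity 15).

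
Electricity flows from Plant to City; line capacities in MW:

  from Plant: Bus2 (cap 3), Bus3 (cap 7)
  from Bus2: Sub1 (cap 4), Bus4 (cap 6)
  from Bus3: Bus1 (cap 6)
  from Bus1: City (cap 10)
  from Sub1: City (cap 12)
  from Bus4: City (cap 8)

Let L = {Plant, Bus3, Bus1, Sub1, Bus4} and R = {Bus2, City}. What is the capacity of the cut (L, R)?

Edges leaving {Plant, Bus3, Bus1, Sub1, Bus4}: Plant→Bus2 (3), Bus1→City (10), Sub1→City (12), Bus4→City (8).
Cut capacity = 3 + 10 + 12 + 8 = 33.

33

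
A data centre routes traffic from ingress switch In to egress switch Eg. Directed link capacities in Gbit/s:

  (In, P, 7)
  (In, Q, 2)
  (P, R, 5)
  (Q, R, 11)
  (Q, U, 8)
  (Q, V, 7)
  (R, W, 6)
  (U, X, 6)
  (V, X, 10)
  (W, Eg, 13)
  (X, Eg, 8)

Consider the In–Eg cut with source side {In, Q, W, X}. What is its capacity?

Edges leaving {In, Q, W, X}: In→P (7), Q→R (11), Q→U (8), Q→V (7), W→Eg (13), X→Eg (8).
Cut capacity = 7 + 11 + 8 + 7 + 13 + 8 = 54.

54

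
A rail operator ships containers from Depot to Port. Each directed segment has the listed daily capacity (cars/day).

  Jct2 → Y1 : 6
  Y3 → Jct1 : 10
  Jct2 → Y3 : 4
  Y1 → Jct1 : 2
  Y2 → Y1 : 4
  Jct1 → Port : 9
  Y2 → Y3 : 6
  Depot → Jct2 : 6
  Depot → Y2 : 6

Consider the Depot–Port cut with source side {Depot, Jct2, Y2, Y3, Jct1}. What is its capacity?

19

Edges leaving {Depot, Jct2, Y2, Y3, Jct1}: Jct2→Y1 (6), Y2→Y1 (4), Jct1→Port (9).
Cut capacity = 6 + 4 + 9 = 19.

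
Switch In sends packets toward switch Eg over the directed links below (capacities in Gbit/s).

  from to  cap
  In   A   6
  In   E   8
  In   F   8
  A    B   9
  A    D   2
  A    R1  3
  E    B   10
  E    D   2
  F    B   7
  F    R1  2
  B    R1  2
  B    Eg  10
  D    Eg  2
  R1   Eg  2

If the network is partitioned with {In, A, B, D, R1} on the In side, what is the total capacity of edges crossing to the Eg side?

Edges leaving {In, A, B, D, R1}: In→E (8), In→F (8), B→Eg (10), D→Eg (2), R1→Eg (2).
Cut capacity = 8 + 8 + 10 + 2 + 2 = 30.

30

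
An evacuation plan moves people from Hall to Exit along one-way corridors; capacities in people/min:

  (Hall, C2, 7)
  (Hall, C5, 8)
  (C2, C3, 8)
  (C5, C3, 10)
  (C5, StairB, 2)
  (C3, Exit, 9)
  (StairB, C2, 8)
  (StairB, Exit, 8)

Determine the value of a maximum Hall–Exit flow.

11

Augment Hall→C2→C3→Exit: bottleneck 7, flow now 7.
Augment Hall→C5→C3→Exit: bottleneck 2, flow now 9.
Augment Hall→C5→StairB→Exit: bottleneck 2, flow now 11.
No augmenting path remains; maximum flow = 11.
In the residual graph, reachable from Hall: {Hall, C2, C5, C3}.
Min-cut edges: C5→StairB (2), C3→Exit (9); capacity 2 + 9 = 11.
This cut is saturated, so no flow can exceed 11.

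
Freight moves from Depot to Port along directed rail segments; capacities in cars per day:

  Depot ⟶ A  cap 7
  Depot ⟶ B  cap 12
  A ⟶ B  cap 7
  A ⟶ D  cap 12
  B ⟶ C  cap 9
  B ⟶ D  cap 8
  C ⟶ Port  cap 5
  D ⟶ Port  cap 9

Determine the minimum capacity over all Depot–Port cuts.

Augment Depot→A→D→Port: bottleneck 7, flow now 7.
Augment Depot→B→C→Port: bottleneck 5, flow now 12.
Augment Depot→B→D→Port: bottleneck 2, flow now 14.
No augmenting path remains; maximum flow = 14.
By max-flow min-cut, the minimum cut capacity equals the max flow.
In the residual graph, reachable from Depot: {Depot, A, B, C, D}.
Min-cut edges: C→Port (5), D→Port (9); capacity 5 + 9 = 14.

14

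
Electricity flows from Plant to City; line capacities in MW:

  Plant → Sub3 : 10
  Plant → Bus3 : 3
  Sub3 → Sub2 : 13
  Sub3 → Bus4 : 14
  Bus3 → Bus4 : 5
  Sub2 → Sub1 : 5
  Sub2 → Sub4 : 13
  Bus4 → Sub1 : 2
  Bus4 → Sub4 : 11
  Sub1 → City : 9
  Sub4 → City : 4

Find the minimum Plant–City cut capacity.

11

Augment Plant→Sub3→Sub2→Sub1→City: bottleneck 5, flow now 5.
Augment Plant→Sub3→Sub2→Sub4→City: bottleneck 4, flow now 9.
Augment Plant→Sub3→Bus4→Sub1→City: bottleneck 1, flow now 10.
Augment Plant→Bus3→Bus4→Sub1→City: bottleneck 1, flow now 11.
No augmenting path remains; maximum flow = 11.
By max-flow min-cut, the minimum cut capacity equals the max flow.
In the residual graph, reachable from Plant: {Plant, Sub3, Bus3, Sub2, Bus4, Sub4}.
Min-cut edges: Sub2→Sub1 (5), Bus4→Sub1 (2), Sub4→City (4); capacity 5 + 2 + 4 = 11.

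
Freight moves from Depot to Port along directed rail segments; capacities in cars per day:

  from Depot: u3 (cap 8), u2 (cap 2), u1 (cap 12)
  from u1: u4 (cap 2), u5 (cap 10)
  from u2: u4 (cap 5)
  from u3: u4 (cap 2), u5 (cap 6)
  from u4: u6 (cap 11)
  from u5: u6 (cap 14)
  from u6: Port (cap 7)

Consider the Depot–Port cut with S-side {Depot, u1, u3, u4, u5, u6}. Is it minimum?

Given cut capacity: 2 + 7 = 9.
Augment Depot→u1→u4→u6→Port: bottleneck 2, flow now 2.
Augment Depot→u1→u5→u6→Port: bottleneck 5, flow now 7.
No augmenting path remains; maximum flow = 7.
In the residual graph, reachable from Depot: {Depot, u1, u2, u3, u4, u5, u6}.
Min-cut edges: u6→Port (7); capacity 7 = 7.
Cut capacity 9 exceeds the max flow 7, so it is not minimum.

No — its capacity is 9, but the minimum cut has capacity 7.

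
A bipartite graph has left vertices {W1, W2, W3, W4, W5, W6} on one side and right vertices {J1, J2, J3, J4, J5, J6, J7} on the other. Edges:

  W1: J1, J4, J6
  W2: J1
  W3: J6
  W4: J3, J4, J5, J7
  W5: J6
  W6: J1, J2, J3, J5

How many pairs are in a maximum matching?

5

Unit-capacity flow: source→left, listed edges, right→sink; max matching = max flow.
Augmenting path W1→J1 (+1); matched 1.
Augmenting path W3→J6 (+1); matched 2.
Augmenting path W4→J3 (+1); matched 3.
Augmenting path W6→J2 (+1); matched 4.
Augmenting path W2→J1→W1→J4 (+1); matched 5.
No augmenting path remains; maximum matching = 5.
König certificate: {W1, W2, W4, W6, J6} is a vertex cover of size 5 (every listed pair touches it), so no matching can be larger.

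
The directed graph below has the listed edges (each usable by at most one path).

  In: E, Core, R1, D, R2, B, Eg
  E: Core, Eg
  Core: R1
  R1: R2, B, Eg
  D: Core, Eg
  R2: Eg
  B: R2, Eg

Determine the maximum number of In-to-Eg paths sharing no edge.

Assign every edge capacity 1; by Menger, the answer equals the max flow.
Path In→Eg (+1); total 1.
Path In→E→Eg (+1); total 2.
Path In→R1→Eg (+1); total 3.
Path In→D→Eg (+1); total 4.
Path In→R2→Eg (+1); total 5.
Path In→B→Eg (+1); total 6.
No residual In→Eg path; max flow = 6.
Certifying cut of size 6: {B→Eg, In→D, In→E, In→Eg, R1→Eg, R2→Eg}.

6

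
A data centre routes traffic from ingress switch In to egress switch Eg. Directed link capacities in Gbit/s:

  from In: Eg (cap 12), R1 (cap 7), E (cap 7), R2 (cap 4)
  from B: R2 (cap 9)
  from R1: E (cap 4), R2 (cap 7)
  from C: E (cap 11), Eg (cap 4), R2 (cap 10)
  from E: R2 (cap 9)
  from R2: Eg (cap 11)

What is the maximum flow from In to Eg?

23

Augment In→Eg: bottleneck 12, flow now 12.
Augment In→R2→Eg: bottleneck 4, flow now 16.
Augment In→R1→R2→Eg: bottleneck 7, flow now 23.
No augmenting path remains; maximum flow = 23.
In the residual graph, reachable from In: {In, R1, E, R2}.
Min-cut edges: In→Eg (12), R2→Eg (11); capacity 12 + 11 = 23.
This cut is saturated, so no flow can exceed 23.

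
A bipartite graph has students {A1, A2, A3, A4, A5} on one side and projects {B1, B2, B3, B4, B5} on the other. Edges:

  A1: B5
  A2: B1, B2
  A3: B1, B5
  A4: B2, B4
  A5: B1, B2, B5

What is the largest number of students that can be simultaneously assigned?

Unit-capacity flow: source→left, listed edges, right→sink; max matching = max flow.
Augmenting path A1→B5 (+1); matched 1.
Augmenting path A2→B1 (+1); matched 2.
Augmenting path A4→B2 (+1); matched 3.
Augmenting path A5→B2→A4→B4 (+1); matched 4.
No augmenting path remains; maximum matching = 4.
König certificate: {A4, B1, B2, B5} is a vertex cover of size 4 (every listed pair touches it), so no matching can be larger.

4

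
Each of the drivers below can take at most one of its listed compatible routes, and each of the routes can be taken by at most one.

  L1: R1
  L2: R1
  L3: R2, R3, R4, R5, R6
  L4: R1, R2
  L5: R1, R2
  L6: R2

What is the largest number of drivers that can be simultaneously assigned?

3

Unit-capacity flow: source→left, listed edges, right→sink; max matching = max flow.
Augmenting path L1→R1 (+1); matched 1.
Augmenting path L3→R2 (+1); matched 2.
Augmenting path L4→R2→L3→R3 (+1); matched 3.
No augmenting path remains; maximum matching = 3.
König certificate: {L3, R1, R2} is a vertex cover of size 3 (every listed pair touches it), so no matching can be larger.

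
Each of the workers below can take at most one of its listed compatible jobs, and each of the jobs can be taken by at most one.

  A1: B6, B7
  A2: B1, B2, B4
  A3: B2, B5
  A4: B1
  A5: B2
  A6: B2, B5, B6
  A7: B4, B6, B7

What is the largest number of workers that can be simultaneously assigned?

6

Unit-capacity flow: source→left, listed edges, right→sink; max matching = max flow.
Augmenting path A1→B6 (+1); matched 1.
Augmenting path A2→B1 (+1); matched 2.
Augmenting path A3→B2 (+1); matched 3.
Augmenting path A6→B5 (+1); matched 4.
Augmenting path A7→B4 (+1); matched 5.
Augmenting path A4→B1→A2→B4→A7→B7 (+1); matched 6.
No augmenting path remains; maximum matching = 6.
König certificate: {B1, B2, B4, B5, B6, B7} is a vertex cover of size 6 (every listed pair touches it), so no matching can be larger.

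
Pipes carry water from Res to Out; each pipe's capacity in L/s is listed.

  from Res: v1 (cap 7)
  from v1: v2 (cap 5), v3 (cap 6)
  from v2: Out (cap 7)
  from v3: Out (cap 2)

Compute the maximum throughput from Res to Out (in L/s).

7

Augment Res→v1→v2→Out: bottleneck 5, flow now 5.
Augment Res→v1→v3→Out: bottleneck 2, flow now 7.
No augmenting path remains; maximum flow = 7.
In the residual graph, reachable from Res: {Res}.
Min-cut edges: Res→v1 (7); capacity 7 = 7.
This cut is saturated, so no flow can exceed 7.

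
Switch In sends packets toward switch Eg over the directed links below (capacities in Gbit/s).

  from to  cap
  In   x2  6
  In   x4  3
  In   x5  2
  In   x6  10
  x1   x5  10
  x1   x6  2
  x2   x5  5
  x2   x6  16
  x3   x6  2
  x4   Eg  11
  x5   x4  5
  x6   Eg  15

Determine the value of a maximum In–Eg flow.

21

Augment In→x4→Eg: bottleneck 3, flow now 3.
Augment In→x6→Eg: bottleneck 10, flow now 13.
Augment In→x2→x6→Eg: bottleneck 5, flow now 18.
Augment In→x5→x4→Eg: bottleneck 2, flow now 20.
Augment In→x2→x5→x4→Eg: bottleneck 1, flow now 21.
No augmenting path remains; maximum flow = 21.
In the residual graph, reachable from In: {In}.
Min-cut edges: In→x2 (6), In→x4 (3), In→x5 (2), In→x6 (10); capacity 6 + 3 + 2 + 10 = 21.
This cut is saturated, so no flow can exceed 21.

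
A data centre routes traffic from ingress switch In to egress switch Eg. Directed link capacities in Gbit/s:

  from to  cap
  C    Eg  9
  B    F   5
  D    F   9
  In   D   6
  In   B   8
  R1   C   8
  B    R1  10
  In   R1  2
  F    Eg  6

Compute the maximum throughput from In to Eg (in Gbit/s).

14

Augment In→D→F→Eg: bottleneck 6, flow now 6.
Augment In→R1→C→Eg: bottleneck 2, flow now 8.
Augment In→B→R1→C→Eg: bottleneck 6, flow now 14.
No augmenting path remains; maximum flow = 14.
In the residual graph, reachable from In: {In, D, B, R1, F}.
Min-cut edges: R1→C (8), F→Eg (6); capacity 8 + 6 = 14.
This cut is saturated, so no flow can exceed 14.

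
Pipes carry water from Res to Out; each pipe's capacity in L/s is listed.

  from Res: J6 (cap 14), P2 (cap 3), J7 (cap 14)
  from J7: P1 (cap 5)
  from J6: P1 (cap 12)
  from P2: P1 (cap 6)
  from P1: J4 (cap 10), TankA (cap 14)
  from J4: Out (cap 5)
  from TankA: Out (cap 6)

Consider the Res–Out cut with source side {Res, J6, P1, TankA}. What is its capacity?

Edges leaving {Res, J6, P1, TankA}: Res→J7 (14), Res→P2 (3), P1→J4 (10), TankA→Out (6).
Cut capacity = 14 + 3 + 10 + 6 = 33.

33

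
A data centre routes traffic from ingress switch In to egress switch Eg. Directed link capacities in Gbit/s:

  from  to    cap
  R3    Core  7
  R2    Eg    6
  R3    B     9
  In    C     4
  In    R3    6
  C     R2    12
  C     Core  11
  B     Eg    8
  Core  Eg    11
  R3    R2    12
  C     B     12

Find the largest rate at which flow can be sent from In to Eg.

10

Augment In→C→B→Eg: bottleneck 4, flow now 4.
Augment In→R3→B→Eg: bottleneck 4, flow now 8.
Augment In→R3→R2→Eg: bottleneck 2, flow now 10.
No augmenting path remains; maximum flow = 10.
In the residual graph, reachable from In: {In}.
Min-cut edges: In→C (4), In→R3 (6); capacity 4 + 6 = 10.
This cut is saturated, so no flow can exceed 10.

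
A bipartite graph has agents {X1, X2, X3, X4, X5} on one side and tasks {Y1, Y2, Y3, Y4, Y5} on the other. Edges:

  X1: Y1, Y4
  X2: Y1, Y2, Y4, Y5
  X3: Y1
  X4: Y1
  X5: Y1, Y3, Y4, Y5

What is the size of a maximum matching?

Unit-capacity flow: source→left, listed edges, right→sink; max matching = max flow.
Augmenting path X1→Y1 (+1); matched 1.
Augmenting path X2→Y2 (+1); matched 2.
Augmenting path X5→Y3 (+1); matched 3.
Augmenting path X3→Y1→X1→Y4 (+1); matched 4.
No augmenting path remains; maximum matching = 4.
König certificate: {X1, X2, X5, Y1} is a vertex cover of size 4 (every listed pair touches it), so no matching can be larger.

4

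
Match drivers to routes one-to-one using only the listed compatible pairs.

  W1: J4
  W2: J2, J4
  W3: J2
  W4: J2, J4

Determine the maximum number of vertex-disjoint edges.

Unit-capacity flow: source→left, listed edges, right→sink; max matching = max flow.
Augmenting path W1→J4 (+1); matched 1.
Augmenting path W2→J2 (+1); matched 2.
No augmenting path remains; maximum matching = 2.
König certificate: {J2, J4} is a vertex cover of size 2 (every listed pair touches it), so no matching can be larger.

2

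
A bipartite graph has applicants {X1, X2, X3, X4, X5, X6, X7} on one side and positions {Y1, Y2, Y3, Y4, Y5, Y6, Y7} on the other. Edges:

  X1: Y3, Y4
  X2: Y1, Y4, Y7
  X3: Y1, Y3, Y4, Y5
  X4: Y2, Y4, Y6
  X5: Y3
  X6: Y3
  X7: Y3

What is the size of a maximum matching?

5

Unit-capacity flow: source→left, listed edges, right→sink; max matching = max flow.
Augmenting path X1→Y3 (+1); matched 1.
Augmenting path X2→Y1 (+1); matched 2.
Augmenting path X3→Y4 (+1); matched 3.
Augmenting path X4→Y2 (+1); matched 4.
Augmenting path X5→Y3→X1→Y4→X3→Y5 (+1); matched 5.
No augmenting path remains; maximum matching = 5.
König certificate: {X1, X2, X3, X4, Y3} is a vertex cover of size 5 (every listed pair touches it), so no matching can be larger.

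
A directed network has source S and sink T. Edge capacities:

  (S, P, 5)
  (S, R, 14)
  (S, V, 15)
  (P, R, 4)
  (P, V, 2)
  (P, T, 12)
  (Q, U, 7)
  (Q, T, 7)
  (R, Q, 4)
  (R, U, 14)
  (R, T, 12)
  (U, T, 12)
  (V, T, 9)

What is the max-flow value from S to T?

28

Augment S→P→T: bottleneck 5, flow now 5.
Augment S→R→T: bottleneck 12, flow now 17.
Augment S→V→T: bottleneck 9, flow now 26.
Augment S→R→Q→T: bottleneck 2, flow now 28.
No augmenting path remains; maximum flow = 28.
In the residual graph, reachable from S: {S, V}.
Min-cut edges: S→P (5), S→R (14), V→T (9); capacity 5 + 14 + 9 = 28.
This cut is saturated, so no flow can exceed 28.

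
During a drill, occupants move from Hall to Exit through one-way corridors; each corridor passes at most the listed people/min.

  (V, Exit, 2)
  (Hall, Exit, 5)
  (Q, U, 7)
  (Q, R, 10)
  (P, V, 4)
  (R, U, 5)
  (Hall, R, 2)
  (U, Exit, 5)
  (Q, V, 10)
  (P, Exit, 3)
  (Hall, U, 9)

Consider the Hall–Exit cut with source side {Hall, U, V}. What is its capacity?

14

Edges leaving {Hall, U, V}: Hall→R (2), Hall→Exit (5), U→Exit (5), V→Exit (2).
Cut capacity = 2 + 5 + 5 + 2 = 14.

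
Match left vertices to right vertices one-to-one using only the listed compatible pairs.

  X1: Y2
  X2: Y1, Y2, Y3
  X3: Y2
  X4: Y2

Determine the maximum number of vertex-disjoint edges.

2

Unit-capacity flow: source→left, listed edges, right→sink; max matching = max flow.
Augmenting path X1→Y2 (+1); matched 1.
Augmenting path X2→Y1 (+1); matched 2.
No augmenting path remains; maximum matching = 2.
König certificate: {X2, Y2} is a vertex cover of size 2 (every listed pair touches it), so no matching can be larger.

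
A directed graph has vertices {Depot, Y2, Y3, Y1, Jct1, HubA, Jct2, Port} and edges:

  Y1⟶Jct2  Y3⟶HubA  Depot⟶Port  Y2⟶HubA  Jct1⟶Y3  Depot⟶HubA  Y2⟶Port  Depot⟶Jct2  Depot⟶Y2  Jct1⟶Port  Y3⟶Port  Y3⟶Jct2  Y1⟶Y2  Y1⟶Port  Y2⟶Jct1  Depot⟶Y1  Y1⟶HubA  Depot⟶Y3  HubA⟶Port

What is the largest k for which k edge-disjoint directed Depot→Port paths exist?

Assign every edge capacity 1; by Menger, the answer equals the max flow.
Path Depot→Port (+1); total 1.
Path Depot→Y2→Port (+1); total 2.
Path Depot→Y3→Port (+1); total 3.
Path Depot→Y1→Port (+1); total 4.
Path Depot→HubA→Port (+1); total 5.
No residual Depot→Port path; max flow = 5.
Certifying cut of size 5: {Depot→HubA, Depot→Port, Depot→Y1, Depot→Y2, Depot→Y3}.

5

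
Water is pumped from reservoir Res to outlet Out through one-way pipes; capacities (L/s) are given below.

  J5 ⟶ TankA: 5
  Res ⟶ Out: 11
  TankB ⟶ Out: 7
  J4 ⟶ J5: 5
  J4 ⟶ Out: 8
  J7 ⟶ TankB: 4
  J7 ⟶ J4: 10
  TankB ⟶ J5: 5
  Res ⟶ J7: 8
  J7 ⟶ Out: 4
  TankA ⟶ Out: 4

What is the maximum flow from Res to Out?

Augment Res→Out: bottleneck 11, flow now 11.
Augment Res→J7→Out: bottleneck 4, flow now 15.
Augment Res→J7→J4→Out: bottleneck 4, flow now 19.
No augmenting path remains; maximum flow = 19.
In the residual graph, reachable from Res: {Res}.
Min-cut edges: Res→J7 (8), Res→Out (11); capacity 8 + 11 = 19.
This cut is saturated, so no flow can exceed 19.

19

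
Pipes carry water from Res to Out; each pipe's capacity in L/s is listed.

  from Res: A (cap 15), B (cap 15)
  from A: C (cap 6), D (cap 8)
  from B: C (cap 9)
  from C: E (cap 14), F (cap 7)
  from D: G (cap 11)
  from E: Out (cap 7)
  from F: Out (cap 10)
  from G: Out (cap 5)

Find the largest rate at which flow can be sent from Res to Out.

Augment Res→A→C→E→Out: bottleneck 6, flow now 6.
Augment Res→A→D→G→Out: bottleneck 5, flow now 11.
Augment Res→B→C→E→Out: bottleneck 1, flow now 12.
Augment Res→B→C→F→Out: bottleneck 7, flow now 19.
No augmenting path remains; maximum flow = 19.
In the residual graph, reachable from Res: {Res, A, B, C, D, E, G}.
Min-cut edges: C→F (7), E→Out (7), G→Out (5); capacity 7 + 7 + 5 = 19.
This cut is saturated, so no flow can exceed 19.

19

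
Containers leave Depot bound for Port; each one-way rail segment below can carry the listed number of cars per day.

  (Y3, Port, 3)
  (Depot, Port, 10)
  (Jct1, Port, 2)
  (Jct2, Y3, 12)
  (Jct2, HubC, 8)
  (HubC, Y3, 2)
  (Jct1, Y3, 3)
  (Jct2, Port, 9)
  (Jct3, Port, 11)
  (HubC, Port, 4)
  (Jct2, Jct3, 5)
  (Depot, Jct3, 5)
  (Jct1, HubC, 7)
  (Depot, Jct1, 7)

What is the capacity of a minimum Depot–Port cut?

22

Augment Depot→Port: bottleneck 10, flow now 10.
Augment Depot→Jct1→Port: bottleneck 2, flow now 12.
Augment Depot→Jct3→Port: bottleneck 5, flow now 17.
Augment Depot→Jct1→HubC→Port: bottleneck 4, flow now 21.
Augment Depot→Jct1→Y3→Port: bottleneck 1, flow now 22.
No augmenting path remains; maximum flow = 22.
By max-flow min-cut, the minimum cut capacity equals the max flow.
In the residual graph, reachable from Depot: {Depot}.
Min-cut edges: Depot→Jct1 (7), Depot→Jct3 (5), Depot→Port (10); capacity 7 + 5 + 10 = 22.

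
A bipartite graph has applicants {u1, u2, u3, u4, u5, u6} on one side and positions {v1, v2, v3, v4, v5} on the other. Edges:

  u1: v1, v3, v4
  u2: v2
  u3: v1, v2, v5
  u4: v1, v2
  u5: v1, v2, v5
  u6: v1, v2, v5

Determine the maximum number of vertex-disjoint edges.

Unit-capacity flow: source→left, listed edges, right→sink; max matching = max flow.
Augmenting path u1→v1 (+1); matched 1.
Augmenting path u2→v2 (+1); matched 2.
Augmenting path u3→v5 (+1); matched 3.
Augmenting path u4→v1→u1→v3 (+1); matched 4.
No augmenting path remains; maximum matching = 4.
König certificate: {u1, v1, v2, v5} is a vertex cover of size 4 (every listed pair touches it), so no matching can be larger.

4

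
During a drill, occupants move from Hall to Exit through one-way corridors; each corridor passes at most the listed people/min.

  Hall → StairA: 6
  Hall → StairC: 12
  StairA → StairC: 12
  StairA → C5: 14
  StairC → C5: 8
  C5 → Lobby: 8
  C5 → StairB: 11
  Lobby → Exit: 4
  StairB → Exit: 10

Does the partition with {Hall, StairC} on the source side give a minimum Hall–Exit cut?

Yes — it is a minimum cut (capacity 14).

Given cut capacity: 6 + 8 = 14.
Augment Hall→StairA→C5→Lobby→Exit: bottleneck 4, flow now 4.
Augment Hall→StairA→C5→StairB→Exit: bottleneck 2, flow now 6.
Augment Hall→StairC→C5→StairB→Exit: bottleneck 8, flow now 14.
No augmenting path remains; maximum flow = 14.
Cut capacity 14 equals the max flow, so it is a minimum cut.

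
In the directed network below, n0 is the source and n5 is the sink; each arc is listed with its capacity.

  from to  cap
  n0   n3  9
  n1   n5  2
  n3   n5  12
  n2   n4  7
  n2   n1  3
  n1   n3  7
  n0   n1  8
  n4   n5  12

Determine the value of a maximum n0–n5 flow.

Augment n0→n1→n5: bottleneck 2, flow now 2.
Augment n0→n3→n5: bottleneck 9, flow now 11.
Augment n0→n1→n3→n5: bottleneck 3, flow now 14.
No augmenting path remains; maximum flow = 14.
In the residual graph, reachable from n0: {n0, n1, n3}.
Min-cut edges: n1→n5 (2), n3→n5 (12); capacity 2 + 12 = 14.
This cut is saturated, so no flow can exceed 14.

14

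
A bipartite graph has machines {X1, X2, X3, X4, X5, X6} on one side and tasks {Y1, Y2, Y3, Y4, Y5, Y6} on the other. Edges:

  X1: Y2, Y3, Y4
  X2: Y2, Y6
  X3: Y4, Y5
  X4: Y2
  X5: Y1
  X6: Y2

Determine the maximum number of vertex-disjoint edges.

Unit-capacity flow: source→left, listed edges, right→sink; max matching = max flow.
Augmenting path X1→Y2 (+1); matched 1.
Augmenting path X2→Y6 (+1); matched 2.
Augmenting path X3→Y4 (+1); matched 3.
Augmenting path X5→Y1 (+1); matched 4.
Augmenting path X4→Y2→X1→Y3 (+1); matched 5.
No augmenting path remains; maximum matching = 5.
König certificate: {X1, X2, X3, X5, Y2} is a vertex cover of size 5 (every listed pair touches it), so no matching can be larger.

5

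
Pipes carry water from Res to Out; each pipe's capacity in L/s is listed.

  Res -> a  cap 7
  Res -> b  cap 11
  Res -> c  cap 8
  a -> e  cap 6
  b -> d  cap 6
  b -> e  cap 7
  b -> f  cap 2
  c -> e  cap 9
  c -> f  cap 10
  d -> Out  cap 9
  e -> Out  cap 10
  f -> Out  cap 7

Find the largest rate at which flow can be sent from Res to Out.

Augment Res→a→e→Out: bottleneck 6, flow now 6.
Augment Res→b→d→Out: bottleneck 6, flow now 12.
Augment Res→b→e→Out: bottleneck 4, flow now 16.
Augment Res→b→f→Out: bottleneck 1, flow now 17.
Augment Res→c→f→Out: bottleneck 6, flow now 23.
No augmenting path remains; maximum flow = 23.
In the residual graph, reachable from Res: {Res, a, b, c, e, f}.
Min-cut edges: b→d (6), e→Out (10), f→Out (7); capacity 6 + 10 + 7 = 23.
This cut is saturated, so no flow can exceed 23.

23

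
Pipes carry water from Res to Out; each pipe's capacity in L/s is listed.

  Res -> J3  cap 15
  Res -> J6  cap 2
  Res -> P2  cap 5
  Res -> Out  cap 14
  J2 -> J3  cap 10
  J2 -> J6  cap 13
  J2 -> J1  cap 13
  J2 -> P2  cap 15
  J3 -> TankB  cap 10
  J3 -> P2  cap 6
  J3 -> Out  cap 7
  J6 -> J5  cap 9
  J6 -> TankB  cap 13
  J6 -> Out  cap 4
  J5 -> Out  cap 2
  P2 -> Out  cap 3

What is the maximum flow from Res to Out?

26

Augment Res→Out: bottleneck 14, flow now 14.
Augment Res→J3→Out: bottleneck 7, flow now 21.
Augment Res→J6→Out: bottleneck 2, flow now 23.
Augment Res→P2→Out: bottleneck 3, flow now 26.
No augmenting path remains; maximum flow = 26.
In the residual graph, reachable from Res: {Res, J3, TankB, P2}.
Min-cut edges: Res→J6 (2), Res→Out (14), J3→Out (7), P2→Out (3); capacity 2 + 14 + 7 + 3 = 26.
This cut is saturated, so no flow can exceed 26.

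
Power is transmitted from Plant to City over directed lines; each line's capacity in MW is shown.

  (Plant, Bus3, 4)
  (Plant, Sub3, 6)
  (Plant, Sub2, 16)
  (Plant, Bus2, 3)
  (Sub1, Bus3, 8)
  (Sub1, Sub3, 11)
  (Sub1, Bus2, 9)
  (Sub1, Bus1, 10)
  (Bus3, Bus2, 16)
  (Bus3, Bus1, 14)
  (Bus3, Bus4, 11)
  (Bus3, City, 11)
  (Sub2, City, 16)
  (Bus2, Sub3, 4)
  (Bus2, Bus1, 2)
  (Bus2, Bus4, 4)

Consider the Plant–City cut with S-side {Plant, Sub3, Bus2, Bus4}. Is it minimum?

Given cut capacity: 4 + 16 + 2 = 22.
Augment Plant→Bus3→City: bottleneck 4, flow now 4.
Augment Plant→Sub2→City: bottleneck 16, flow now 20.
No augmenting path remains; maximum flow = 20.
In the residual graph, reachable from Plant: {Plant, Sub3, Bus2, Bus1, Bus4}.
Min-cut edges: Plant→Bus3 (4), Plant→Sub2 (16); capacity 4 + 16 = 20.
Cut capacity 22 exceeds the max flow 20, so it is not minimum.

No — its capacity is 22, but the minimum cut has capacity 20.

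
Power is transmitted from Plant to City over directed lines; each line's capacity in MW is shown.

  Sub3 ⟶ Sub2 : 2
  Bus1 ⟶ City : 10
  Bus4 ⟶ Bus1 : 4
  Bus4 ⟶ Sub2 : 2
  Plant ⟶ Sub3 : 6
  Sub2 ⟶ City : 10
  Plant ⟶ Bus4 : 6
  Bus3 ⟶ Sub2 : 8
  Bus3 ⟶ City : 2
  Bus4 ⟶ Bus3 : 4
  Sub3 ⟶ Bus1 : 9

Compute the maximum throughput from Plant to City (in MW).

12

Augment Plant→Bus4→Bus3→City: bottleneck 2, flow now 2.
Augment Plant→Bus4→Bus1→City: bottleneck 4, flow now 6.
Augment Plant→Sub3→Bus1→City: bottleneck 6, flow now 12.
No augmenting path remains; maximum flow = 12.
In the residual graph, reachable from Plant: {Plant}.
Min-cut edges: Plant→Bus4 (6), Plant→Sub3 (6); capacity 6 + 6 = 12.
This cut is saturated, so no flow can exceed 12.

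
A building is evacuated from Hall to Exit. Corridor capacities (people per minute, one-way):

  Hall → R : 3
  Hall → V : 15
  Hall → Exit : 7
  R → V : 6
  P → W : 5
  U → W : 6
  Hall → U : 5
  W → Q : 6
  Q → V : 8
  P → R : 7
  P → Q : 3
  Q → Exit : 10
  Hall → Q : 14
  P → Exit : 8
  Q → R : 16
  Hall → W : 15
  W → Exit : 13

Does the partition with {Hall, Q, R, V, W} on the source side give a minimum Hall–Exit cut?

No — its capacity is 35, but the minimum cut has capacity 30.

Given cut capacity: 5 + 7 + 10 + 13 = 35.
Augment Hall→Exit: bottleneck 7, flow now 7.
Augment Hall→Q→Exit: bottleneck 10, flow now 17.
Augment Hall→W→Exit: bottleneck 13, flow now 30.
No augmenting path remains; maximum flow = 30.
In the residual graph, reachable from Hall: {Hall, Q, R, U, V, W}.
Min-cut edges: Hall→Exit (7), Q→Exit (10), W→Exit (13); capacity 7 + 10 + 13 = 30.
Cut capacity 35 exceeds the max flow 30, so it is not minimum.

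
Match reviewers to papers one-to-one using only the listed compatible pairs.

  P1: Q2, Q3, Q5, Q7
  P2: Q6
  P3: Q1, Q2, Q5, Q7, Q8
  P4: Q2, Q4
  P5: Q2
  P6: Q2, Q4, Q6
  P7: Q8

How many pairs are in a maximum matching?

6

Unit-capacity flow: source→left, listed edges, right→sink; max matching = max flow.
Augmenting path P1→Q2 (+1); matched 1.
Augmenting path P2→Q6 (+1); matched 2.
Augmenting path P3→Q1 (+1); matched 3.
Augmenting path P4→Q4 (+1); matched 4.
Augmenting path P7→Q8 (+1); matched 5.
Augmenting path P5→Q2→P1→Q3 (+1); matched 6.
No augmenting path remains; maximum matching = 6.
König certificate: {P1, P3, P7, Q2, Q4, Q6} is a vertex cover of size 6 (every listed pair touches it), so no matching can be larger.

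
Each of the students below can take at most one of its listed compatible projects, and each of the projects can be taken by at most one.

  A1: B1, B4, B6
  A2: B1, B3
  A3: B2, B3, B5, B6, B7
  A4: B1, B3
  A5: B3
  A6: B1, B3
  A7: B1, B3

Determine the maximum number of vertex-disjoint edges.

Unit-capacity flow: source→left, listed edges, right→sink; max matching = max flow.
Augmenting path A1→B1 (+1); matched 1.
Augmenting path A2→B3 (+1); matched 2.
Augmenting path A3→B2 (+1); matched 3.
Augmenting path A4→B1→A1→B4 (+1); matched 4.
No augmenting path remains; maximum matching = 4.
König certificate: {A1, A3, B1, B3} is a vertex cover of size 4 (every listed pair touches it), so no matching can be larger.

4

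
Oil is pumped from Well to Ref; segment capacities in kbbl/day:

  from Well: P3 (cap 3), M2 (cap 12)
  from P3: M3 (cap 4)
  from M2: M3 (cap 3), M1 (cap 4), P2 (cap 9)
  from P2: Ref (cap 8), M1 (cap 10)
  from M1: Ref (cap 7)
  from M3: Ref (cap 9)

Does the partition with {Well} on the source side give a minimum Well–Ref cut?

Given cut capacity: 3 + 12 = 15.
Augment Well→P3→M3→Ref: bottleneck 3, flow now 3.
Augment Well→M2→P2→Ref: bottleneck 8, flow now 11.
Augment Well→M2→M1→Ref: bottleneck 4, flow now 15.
No augmenting path remains; maximum flow = 15.
Cut capacity 15 equals the max flow, so it is a minimum cut.

Yes — it is a minimum cut (capacity 15).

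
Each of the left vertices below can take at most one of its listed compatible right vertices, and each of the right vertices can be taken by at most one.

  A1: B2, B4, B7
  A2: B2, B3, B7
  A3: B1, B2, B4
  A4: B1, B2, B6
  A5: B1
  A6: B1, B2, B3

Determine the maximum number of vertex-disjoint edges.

6

Unit-capacity flow: source→left, listed edges, right→sink; max matching = max flow.
Augmenting path A1→B2 (+1); matched 1.
Augmenting path A2→B3 (+1); matched 2.
Augmenting path A3→B1 (+1); matched 3.
Augmenting path A4→B6 (+1); matched 4.
Augmenting path A5→B1→A3→B4 (+1); matched 5.
Augmenting path A6→B2→A1→B7 (+1); matched 6.
No augmenting path remains; maximum matching = 6.
König certificate: {A1, A2, A3, A4, A5, A6} is a vertex cover of size 6 (every listed pair touches it), so no matching can be larger.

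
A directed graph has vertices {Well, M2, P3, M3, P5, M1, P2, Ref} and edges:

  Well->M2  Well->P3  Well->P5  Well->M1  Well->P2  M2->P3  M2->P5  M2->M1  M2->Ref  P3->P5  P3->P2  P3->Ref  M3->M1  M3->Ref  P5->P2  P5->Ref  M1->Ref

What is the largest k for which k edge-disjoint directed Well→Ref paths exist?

Assign every edge capacity 1; by Menger, the answer equals the max flow.
Path Well→M2→Ref (+1); total 1.
Path Well→P3→Ref (+1); total 2.
Path Well→P5→Ref (+1); total 3.
Path Well→M1→Ref (+1); total 4.
No residual Well→Ref path; max flow = 4.
Certifying cut of size 4: {Well→M1, Well→M2, Well→P3, Well→P5}.

4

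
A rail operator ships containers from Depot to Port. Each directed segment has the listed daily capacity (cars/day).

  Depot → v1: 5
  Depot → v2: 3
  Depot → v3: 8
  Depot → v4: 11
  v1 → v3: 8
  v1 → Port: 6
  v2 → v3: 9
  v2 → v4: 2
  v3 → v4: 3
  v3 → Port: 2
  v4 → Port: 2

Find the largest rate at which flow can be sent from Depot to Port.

Augment Depot→v1→Port: bottleneck 5, flow now 5.
Augment Depot→v3→Port: bottleneck 2, flow now 7.
Augment Depot→v4→Port: bottleneck 2, flow now 9.
No augmenting path remains; maximum flow = 9.
In the residual graph, reachable from Depot: {Depot, v2, v3, v4}.
Min-cut edges: Depot→v1 (5), v3→Port (2), v4→Port (2); capacity 5 + 2 + 2 = 9.
This cut is saturated, so no flow can exceed 9.

9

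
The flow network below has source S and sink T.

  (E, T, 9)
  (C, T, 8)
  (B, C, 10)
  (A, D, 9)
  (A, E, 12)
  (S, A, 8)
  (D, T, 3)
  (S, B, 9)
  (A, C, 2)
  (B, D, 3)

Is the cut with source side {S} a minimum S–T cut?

Yes — it is a minimum cut (capacity 17).

Given cut capacity: 8 + 9 = 17.
Augment S→A→C→T: bottleneck 2, flow now 2.
Augment S→A→D→T: bottleneck 3, flow now 5.
Augment S→A→E→T: bottleneck 3, flow now 8.
Augment S→B→C→T: bottleneck 6, flow now 14.
Augment S→B→C→A→E→T: bottleneck 2, flow now 16. (uses reverse residual edge)
Augment S→B→D→A→E→T: bottleneck 1, flow now 17. (uses reverse residual edge)
No augmenting path remains; maximum flow = 17.
Cut capacity 17 equals the max flow, so it is a minimum cut.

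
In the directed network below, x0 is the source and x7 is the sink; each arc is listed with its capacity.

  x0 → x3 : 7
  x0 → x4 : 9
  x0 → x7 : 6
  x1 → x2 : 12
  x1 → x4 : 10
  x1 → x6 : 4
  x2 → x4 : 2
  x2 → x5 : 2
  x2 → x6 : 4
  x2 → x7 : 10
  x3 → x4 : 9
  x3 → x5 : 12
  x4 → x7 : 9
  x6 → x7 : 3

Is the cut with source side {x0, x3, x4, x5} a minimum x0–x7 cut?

Yes — it is a minimum cut (capacity 15).

Given cut capacity: 6 + 9 = 15.
Augment x0→x7: bottleneck 6, flow now 6.
Augment x0→x4→x7: bottleneck 9, flow now 15.
No augmenting path remains; maximum flow = 15.
Cut capacity 15 equals the max flow, so it is a minimum cut.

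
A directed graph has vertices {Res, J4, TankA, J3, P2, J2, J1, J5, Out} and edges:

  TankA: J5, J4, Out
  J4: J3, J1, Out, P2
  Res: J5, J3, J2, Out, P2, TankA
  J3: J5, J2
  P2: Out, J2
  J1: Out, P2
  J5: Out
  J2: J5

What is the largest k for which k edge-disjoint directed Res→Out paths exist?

4

Assign every edge capacity 1; by Menger, the answer equals the max flow.
Path Res→Out (+1); total 1.
Path Res→TankA→Out (+1); total 2.
Path Res→P2→Out (+1); total 3.
Path Res→J5→Out (+1); total 4.
No residual Res→Out path; max flow = 4.
Certifying cut of size 4: {J5→Out, Res→Out, Res→P2, Res→TankA}.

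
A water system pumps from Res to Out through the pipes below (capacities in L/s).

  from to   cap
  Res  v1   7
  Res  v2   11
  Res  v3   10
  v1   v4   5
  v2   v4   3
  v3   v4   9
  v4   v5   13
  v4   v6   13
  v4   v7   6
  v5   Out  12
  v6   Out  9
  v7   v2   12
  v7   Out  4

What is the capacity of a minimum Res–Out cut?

17

Augment Res→v1→v4→v5→Out: bottleneck 5, flow now 5.
Augment Res→v2→v4→v5→Out: bottleneck 3, flow now 8.
Augment Res→v3→v4→v5→Out: bottleneck 4, flow now 12.
Augment Res→v3→v4→v6→Out: bottleneck 5, flow now 17.
No augmenting path remains; maximum flow = 17.
By max-flow min-cut, the minimum cut capacity equals the max flow.
In the residual graph, reachable from Res: {Res, v1, v2, v3}.
Min-cut edges: v1→v4 (5), v2→v4 (3), v3→v4 (9); capacity 5 + 3 + 9 = 17.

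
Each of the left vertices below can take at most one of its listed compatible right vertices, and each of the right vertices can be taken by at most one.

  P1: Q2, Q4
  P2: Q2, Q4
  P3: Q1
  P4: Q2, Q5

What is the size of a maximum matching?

Unit-capacity flow: source→left, listed edges, right→sink; max matching = max flow.
Augmenting path P1→Q2 (+1); matched 1.
Augmenting path P2→Q4 (+1); matched 2.
Augmenting path P3→Q1 (+1); matched 3.
Augmenting path P4→Q5 (+1); matched 4.
No augmenting path remains; maximum matching = 4.
König certificate: {P1, P2, P3, P4} is a vertex cover of size 4 (every listed pair touches it), so no matching can be larger.

4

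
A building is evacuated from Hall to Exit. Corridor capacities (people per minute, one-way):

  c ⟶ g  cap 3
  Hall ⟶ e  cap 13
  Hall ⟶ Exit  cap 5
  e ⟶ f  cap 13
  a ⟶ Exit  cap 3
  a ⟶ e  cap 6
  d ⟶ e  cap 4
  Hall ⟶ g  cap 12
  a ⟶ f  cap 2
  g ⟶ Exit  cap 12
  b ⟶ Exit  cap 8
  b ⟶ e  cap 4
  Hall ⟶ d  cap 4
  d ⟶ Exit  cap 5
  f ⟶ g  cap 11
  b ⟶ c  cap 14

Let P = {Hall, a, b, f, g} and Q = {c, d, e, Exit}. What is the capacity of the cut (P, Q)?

69

Edges leaving {Hall, a, b, f, g}: Hall→d (4), Hall→e (13), Hall→Exit (5), a→e (6), a→Exit (3), b→c (14), b→e (4), b→Exit (8), g→Exit (12).
Cut capacity = 4 + 13 + 5 + 6 + 3 + 14 + 4 + 8 + 12 = 69.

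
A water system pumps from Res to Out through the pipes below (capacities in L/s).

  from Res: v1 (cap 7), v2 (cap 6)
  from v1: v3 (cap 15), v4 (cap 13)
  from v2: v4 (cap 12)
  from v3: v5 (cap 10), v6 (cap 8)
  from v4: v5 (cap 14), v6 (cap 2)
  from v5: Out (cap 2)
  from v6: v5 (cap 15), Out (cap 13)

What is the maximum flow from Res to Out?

Augment Res→v1→v3→v5→Out: bottleneck 2, flow now 2.
Augment Res→v1→v3→v6→Out: bottleneck 5, flow now 7.
Augment Res→v2→v4→v6→Out: bottleneck 2, flow now 9.
Augment Res→v2→v4→v5→v3→v6→Out: bottleneck 2, flow now 11. (uses reverse residual edge)
No augmenting path remains; maximum flow = 11.
In the residual graph, reachable from Res: {Res, v2, v4, v5}.
Min-cut edges: Res→v1 (7), v4→v6 (2), v5→Out (2); capacity 7 + 2 + 2 = 11.
This cut is saturated, so no flow can exceed 11.

11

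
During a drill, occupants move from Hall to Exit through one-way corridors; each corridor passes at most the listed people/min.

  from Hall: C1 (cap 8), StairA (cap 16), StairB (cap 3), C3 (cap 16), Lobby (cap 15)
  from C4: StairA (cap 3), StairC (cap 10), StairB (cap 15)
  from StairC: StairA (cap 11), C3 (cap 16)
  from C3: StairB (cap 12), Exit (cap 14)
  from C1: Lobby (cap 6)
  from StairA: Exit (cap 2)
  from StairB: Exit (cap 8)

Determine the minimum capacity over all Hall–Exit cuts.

21

Augment Hall→C3→Exit: bottleneck 14, flow now 14.
Augment Hall→StairA→Exit: bottleneck 2, flow now 16.
Augment Hall→StairB→Exit: bottleneck 3, flow now 19.
Augment Hall→C3→StairB→Exit: bottleneck 2, flow now 21.
No augmenting path remains; maximum flow = 21.
By max-flow min-cut, the minimum cut capacity equals the max flow.
In the residual graph, reachable from Hall: {Hall, C1, StairA, Lobby}.
Min-cut edges: Hall→C3 (16), Hall→StairB (3), StairA→Exit (2); capacity 16 + 3 + 2 = 21.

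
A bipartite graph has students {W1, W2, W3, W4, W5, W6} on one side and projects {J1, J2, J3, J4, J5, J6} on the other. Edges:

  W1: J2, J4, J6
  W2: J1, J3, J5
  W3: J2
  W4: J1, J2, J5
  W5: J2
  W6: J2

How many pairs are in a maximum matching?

4

Unit-capacity flow: source→left, listed edges, right→sink; max matching = max flow.
Augmenting path W1→J2 (+1); matched 1.
Augmenting path W2→J1 (+1); matched 2.
Augmenting path W4→J5 (+1); matched 3.
Augmenting path W3→J2→W1→J4 (+1); matched 4.
No augmenting path remains; maximum matching = 4.
König certificate: {W1, W2, W4, J2} is a vertex cover of size 4 (every listed pair touches it), so no matching can be larger.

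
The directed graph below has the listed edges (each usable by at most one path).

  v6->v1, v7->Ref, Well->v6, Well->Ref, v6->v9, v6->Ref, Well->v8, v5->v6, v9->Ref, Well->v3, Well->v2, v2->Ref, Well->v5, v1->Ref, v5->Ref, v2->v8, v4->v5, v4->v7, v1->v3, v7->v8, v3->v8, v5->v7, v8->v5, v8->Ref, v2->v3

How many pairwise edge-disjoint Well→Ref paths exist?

6

Assign every edge capacity 1; by Menger, the answer equals the max flow.
Path Well→Ref (+1); total 1.
Path Well→v2→Ref (+1); total 2.
Path Well→v5→Ref (+1); total 3.
Path Well→v6→Ref (+1); total 4.
Path Well→v8→Ref (+1); total 5.
Path Well→v3→v8→v5→v7→Ref (+1); total 6.
No residual Well→Ref path; max flow = 6.
Certifying cut of size 6: {Well→Ref, Well→v2, Well→v3, Well→v5, Well→v6, Well→v8}.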